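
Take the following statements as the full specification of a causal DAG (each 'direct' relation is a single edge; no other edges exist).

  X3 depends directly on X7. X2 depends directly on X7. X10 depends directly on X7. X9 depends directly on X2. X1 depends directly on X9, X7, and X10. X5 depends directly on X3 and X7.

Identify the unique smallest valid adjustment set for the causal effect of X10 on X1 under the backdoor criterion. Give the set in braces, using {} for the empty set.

{X7}

Variables eligible for adjustment (non-descendants of X10, excluding X10 and X1): {X2, X3, X5, X7, X9}.
Backdoor paths from X10 to X1:
  P1: X10 <- X7 -> X2 -> X9 -> X1
  P2: X10 <- X7 -> X1
The empty set is not sufficient: P1 (X10 <- X7 -> X2 -> X9 -> X1) has no collider blocking it and no conditioned non-collider, so it is open.
Try {X7}:
  P1: blocked at fork node X7 ∈ conditioning set.
  P2: blocked at fork node X7 ∈ conditioning set.
{X7} contains no descendant of X10 and blocks every backdoor path.
No other singleton works — e.g. {X3} leaves P1 open — so {X7} is the unique smallest valid adjustment set.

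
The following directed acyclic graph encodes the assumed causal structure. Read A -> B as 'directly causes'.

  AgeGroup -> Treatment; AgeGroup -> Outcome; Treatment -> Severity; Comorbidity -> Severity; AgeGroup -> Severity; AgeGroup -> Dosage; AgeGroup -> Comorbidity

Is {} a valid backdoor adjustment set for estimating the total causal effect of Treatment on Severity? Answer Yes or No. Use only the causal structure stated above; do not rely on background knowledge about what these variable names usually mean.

No

Backdoor paths from Treatment to Severity (paths whose first edge points into Treatment):
  P1: Treatment <- AgeGroup -> Comorbidity -> Severity
  P2: Treatment <- AgeGroup -> Severity
Condition 1 (no descendant of Treatment in the set): holds — descendants of Treatment are {Severity}; none are in {}.
Condition 2 (every backdoor path blocked by {}):
  P1: open — no interior node is in the conditioning set.
  P2: open — no interior node is in the conditioning set.
{} does not satisfy the backdoor criterion.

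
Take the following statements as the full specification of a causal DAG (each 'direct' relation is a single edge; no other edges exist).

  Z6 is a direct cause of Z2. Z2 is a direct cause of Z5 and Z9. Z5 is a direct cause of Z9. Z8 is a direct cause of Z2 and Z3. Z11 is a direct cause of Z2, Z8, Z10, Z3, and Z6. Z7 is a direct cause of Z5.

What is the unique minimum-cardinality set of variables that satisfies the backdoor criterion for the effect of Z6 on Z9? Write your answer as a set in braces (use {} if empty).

Variables eligible for adjustment (non-descendants of Z6, excluding Z6 and Z9): {Z10, Z11, Z3, Z7, Z8}.
Backdoor paths from Z6 to Z9:
  P1: Z6 <- Z11 -> Z8 -> Z2 -> Z5 -> Z9
  P2: Z6 <- Z11 -> Z8 -> Z2 -> Z9
  P3: Z6 <- Z11 -> Z2 -> Z5 -> Z9
  P4: Z6 <- Z11 -> Z2 -> Z9
  P5: Z6 <- Z11 -> Z3 <- Z8 -> Z2 -> Z5 -> Z9
  P6: Z6 <- Z11 -> Z3 <- Z8 -> Z2 -> Z9
The empty set is not sufficient: P1 (Z6 <- Z11 -> Z8 -> Z2 -> Z5 -> Z9) has no collider blocking it and no conditioned non-collider, so it is open.
Try {Z11}:
  P1: blocked at fork node Z11 ∈ conditioning set.
  P2: blocked at fork node Z11 ∈ conditioning set.
  P3: blocked at fork node Z11 ∈ conditioning set.
  P4: blocked at fork node Z11 ∈ conditioning set.
  P5: blocked at fork node Z11 ∈ conditioning set.
  P6: blocked at fork node Z11 ∈ conditioning set.
{Z11} contains no descendant of Z6 and blocks every backdoor path.
No other singleton works — e.g. {Z10} leaves P1 open — so {Z11} is the unique smallest valid adjustment set.

{Z11}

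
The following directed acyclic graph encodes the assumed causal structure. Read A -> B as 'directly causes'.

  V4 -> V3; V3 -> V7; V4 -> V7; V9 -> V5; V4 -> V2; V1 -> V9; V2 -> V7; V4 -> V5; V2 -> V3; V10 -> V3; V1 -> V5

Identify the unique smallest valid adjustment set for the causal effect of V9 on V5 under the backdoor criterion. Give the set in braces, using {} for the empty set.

{V1}

Variables eligible for adjustment (non-descendants of V9, excluding V9 and V5): {V1, V10, V2, V3, V4, V7}.
Backdoor paths from V9 to V5:
  P1: V9 <- V1 -> V5
The empty set is not sufficient: P1 (V9 <- V1 -> V5) has no collider blocking it and no conditioned non-collider, so it is open.
Try {V1}:
  P1: blocked at fork node V1 ∈ conditioning set.
{V1} contains no descendant of V9 and blocks every backdoor path.
No other singleton works — e.g. {V4} leaves P1 open — so {V1} is the unique smallest valid adjustment set.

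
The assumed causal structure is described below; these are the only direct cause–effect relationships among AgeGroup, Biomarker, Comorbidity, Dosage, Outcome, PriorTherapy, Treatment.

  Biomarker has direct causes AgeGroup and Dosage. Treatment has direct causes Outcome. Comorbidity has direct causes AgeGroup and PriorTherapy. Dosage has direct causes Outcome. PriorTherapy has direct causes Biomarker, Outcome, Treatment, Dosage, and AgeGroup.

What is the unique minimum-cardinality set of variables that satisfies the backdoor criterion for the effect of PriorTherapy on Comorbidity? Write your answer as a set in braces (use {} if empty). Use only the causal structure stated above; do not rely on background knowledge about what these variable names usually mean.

Variables eligible for adjustment (non-descendants of PriorTherapy, excluding PriorTherapy and Comorbidity): {AgeGroup, Biomarker, Dosage, Outcome, Treatment}.
Backdoor paths from PriorTherapy to Comorbidity:
  P1: PriorTherapy <- Outcome -> Dosage -> Biomarker <- AgeGroup -> Comorbidity
  P2: PriorTherapy <- Dosage -> Biomarker <- AgeGroup -> Comorbidity
  P3: PriorTherapy <- AgeGroup -> Comorbidity
  P4: PriorTherapy <- Treatment <- Outcome -> Dosage -> Biomarker <- AgeGroup -> Comorbidity
  P5: PriorTherapy <- Biomarker <- AgeGroup -> Comorbidity
The empty set is not sufficient: P3 (PriorTherapy <- AgeGroup -> Comorbidity) has no collider blocking it and no conditioned non-collider, so it is open.
Try {AgeGroup}:
  P1: blocked at collider Biomarker (neither it nor any descendant is in the conditioning set).
  P2: blocked at collider Biomarker (neither it nor any descendant is in the conditioning set).
  P3: blocked at fork node AgeGroup ∈ conditioning set.
  P4: blocked at collider Biomarker (neither it nor any descendant is in the conditioning set).
  P5: blocked at fork node AgeGroup ∈ conditioning set.
{AgeGroup} contains no descendant of PriorTherapy and blocks every backdoor path.
No other singleton works — e.g. {Outcome} leaves P3 open — so {AgeGroup} is the unique smallest valid adjustment set.

{AgeGroup}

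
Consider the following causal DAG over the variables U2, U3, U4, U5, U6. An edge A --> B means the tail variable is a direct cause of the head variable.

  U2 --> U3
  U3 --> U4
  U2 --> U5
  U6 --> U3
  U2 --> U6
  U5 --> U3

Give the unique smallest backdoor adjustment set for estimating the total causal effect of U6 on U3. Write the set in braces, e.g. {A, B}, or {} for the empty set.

{U2}

Variables eligible for adjustment (non-descendants of U6, excluding U6 and U3): {U2, U5}.
Backdoor paths from U6 to U3:
  P1: U6 <- U2 -> U5 -> U3
  P2: U6 <- U2 -> U3
The empty set is not sufficient: P1 (U6 <- U2 -> U5 -> U3) has no collider blocking it and no conditioned non-collider, so it is open.
Try {U2}:
  P1: blocked at fork node U2 ∈ conditioning set.
  P2: blocked at fork node U2 ∈ conditioning set.
{U2} contains no descendant of U6 and blocks every backdoor path.
No other singleton works — e.g. {U5} leaves P2 open — so {U2} is the unique smallest valid adjustment set.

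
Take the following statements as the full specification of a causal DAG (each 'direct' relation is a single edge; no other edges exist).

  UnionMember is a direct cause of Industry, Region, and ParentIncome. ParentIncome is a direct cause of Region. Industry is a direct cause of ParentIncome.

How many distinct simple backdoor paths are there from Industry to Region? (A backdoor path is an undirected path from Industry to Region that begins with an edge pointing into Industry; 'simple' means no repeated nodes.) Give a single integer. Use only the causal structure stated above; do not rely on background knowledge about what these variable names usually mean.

A backdoor path from Industry to Region is any simple undirected path whose first edge points into Industry (i.e. leaves Industry via a parent).
Parents of Industry: {UnionMember}.
Enumerating:
  P1: Industry <- UnionMember -> ParentIncome -> Region
  P2: Industry <- UnionMember -> Region
That exhausts the simple backdoor paths. Count: 2.

2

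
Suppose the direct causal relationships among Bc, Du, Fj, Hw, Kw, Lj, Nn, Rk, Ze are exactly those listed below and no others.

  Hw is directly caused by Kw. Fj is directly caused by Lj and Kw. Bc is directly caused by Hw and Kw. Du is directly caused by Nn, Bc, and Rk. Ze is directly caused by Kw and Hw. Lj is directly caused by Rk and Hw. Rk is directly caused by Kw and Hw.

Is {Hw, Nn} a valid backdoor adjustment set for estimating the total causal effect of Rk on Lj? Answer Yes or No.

Backdoor paths from Rk to Lj (paths whose first edge points into Rk):
  P1: Rk <- Kw -> Hw -> Lj
  P2: Rk <- Kw -> Ze <- Hw -> Lj
  P3: Rk <- Kw -> Fj <- Lj
  P4: Rk <- Kw -> Bc <- Hw -> Lj
  P5: Rk <- Hw <- Kw -> Fj <- Lj
  P6: Rk <- Hw -> Ze <- Kw -> Fj <- Lj
  P7: Rk <- Hw -> Lj
  P8: Rk <- Hw -> Bc <- Kw -> Fj <- Lj
Condition 1 (no descendant of Rk in the set): holds — descendants of Rk are {Du, Fj, Lj}; none are in {Hw, Nn}.
Condition 2 (every backdoor path blocked by {Hw, Nn}):
  P1: blocked at chain node Hw ∈ conditioning set.
  P2: blocked at collider Ze (neither it nor any descendant is in the conditioning set).
  P3: blocked at collider Fj (neither it nor any descendant is in the conditioning set).
  P4: blocked at collider Bc (neither it nor any descendant is in the conditioning set).
  P5: blocked at chain node Hw ∈ conditioning set.
  P6: blocked at fork node Hw ∈ conditioning set.
  P7: blocked at fork node Hw ∈ conditioning set.
  P8: blocked at fork node Hw ∈ conditioning set.
{Hw, Nn} satisfies the backdoor criterion.

Yes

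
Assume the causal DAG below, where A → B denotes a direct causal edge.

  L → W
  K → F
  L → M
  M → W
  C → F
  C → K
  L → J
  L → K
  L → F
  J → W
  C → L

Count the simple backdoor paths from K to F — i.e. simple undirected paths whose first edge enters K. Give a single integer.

A backdoor path from K to F is any simple undirected path whose first edge points into K (i.e. leaves K via a parent).
Parents of K: {C, L}.
Enumerating:
  P1: K <- C -> L -> F
  P2: K <- C -> F
  P3: K <- L <- C -> F
  P4: K <- L -> F
That exhausts the simple backdoor paths. Count: 4.

4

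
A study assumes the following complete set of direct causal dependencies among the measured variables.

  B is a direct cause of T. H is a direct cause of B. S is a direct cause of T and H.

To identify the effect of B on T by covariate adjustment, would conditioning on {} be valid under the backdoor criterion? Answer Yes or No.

Backdoor paths from B to T (paths whose first edge points into B):
  P1: B <- H <- S -> T
Condition 1 (no descendant of B in the set): holds — descendants of B are {T}; none are in {}.
Condition 2 (every backdoor path blocked by {}):
  P1: open — no interior node is in the conditioning set.
{} does not satisfy the backdoor criterion.

No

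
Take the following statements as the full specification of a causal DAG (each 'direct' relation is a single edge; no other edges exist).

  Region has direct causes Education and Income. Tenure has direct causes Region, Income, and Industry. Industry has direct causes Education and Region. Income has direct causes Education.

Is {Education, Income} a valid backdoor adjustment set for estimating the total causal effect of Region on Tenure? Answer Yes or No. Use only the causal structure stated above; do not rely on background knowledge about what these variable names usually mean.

Backdoor paths from Region to Tenure (paths whose first edge points into Region):
  P1: Region <- Education -> Income -> Tenure
  P2: Region <- Education -> Industry -> Tenure
  P3: Region <- Income <- Education -> Industry -> Tenure
  P4: Region <- Income -> Tenure
Condition 1 (no descendant of Region in the set): holds — descendants of Region are {Industry, Tenure}; none are in {Education, Income}.
Condition 2 (every backdoor path blocked by {Education, Income}):
  P1: blocked at fork node Education ∈ conditioning set.
  P2: blocked at fork node Education ∈ conditioning set.
  P3: blocked at chain node Income ∈ conditioning set.
  P4: blocked at fork node Income ∈ conditioning set.
{Education, Income} satisfies the backdoor criterion.

Yes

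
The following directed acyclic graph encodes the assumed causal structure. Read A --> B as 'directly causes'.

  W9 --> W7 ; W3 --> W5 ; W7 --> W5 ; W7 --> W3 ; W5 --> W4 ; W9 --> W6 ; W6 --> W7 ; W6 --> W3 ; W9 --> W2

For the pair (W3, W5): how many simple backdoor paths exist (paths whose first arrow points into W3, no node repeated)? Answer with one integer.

3

A backdoor path from W3 to W5 is any simple undirected path whose first edge points into W3 (i.e. leaves W3 via a parent).
Parents of W3: {W6, W7}.
Enumerating:
  P1: W3 <- W6 <- W9 -> W7 -> W5
  P2: W3 <- W6 -> W7 -> W5
  P3: W3 <- W7 -> W5
That exhausts the simple backdoor paths. Count: 3.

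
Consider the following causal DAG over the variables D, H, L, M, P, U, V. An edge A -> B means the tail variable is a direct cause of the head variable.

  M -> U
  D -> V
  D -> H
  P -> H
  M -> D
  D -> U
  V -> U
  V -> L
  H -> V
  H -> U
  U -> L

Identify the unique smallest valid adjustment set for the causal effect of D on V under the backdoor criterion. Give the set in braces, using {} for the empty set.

Variables eligible for adjustment (non-descendants of D, excluding D and V): {M, P}.
Backdoor paths from D to V:
  P1: D <- M -> U <- H -> V
  P2: D <- M -> U <- V
  P3: D <- M -> U -> L <- V
Each backdoor path contains an unconditioned collider, so every path is already blocked with the empty conditioning set:
  P1: blocked at collider U (neither it nor any descendant is in the conditioning set).
  P2: blocked at collider U (neither it nor any descendant is in the conditioning set).
  P3: blocked at collider L (neither it nor any descendant is in the conditioning set).
The empty set is therefore the unique smallest valid set.

{}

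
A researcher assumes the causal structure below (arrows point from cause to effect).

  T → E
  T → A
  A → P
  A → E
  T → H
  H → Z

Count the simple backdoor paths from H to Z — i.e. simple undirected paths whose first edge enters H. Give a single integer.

A backdoor path from H to Z is any simple undirected path whose first edge points into H (i.e. leaves H via a parent).
Parents of H: {T}.
No simple path from any parent of H reaches Z without revisiting H, so there are no backdoor paths.

0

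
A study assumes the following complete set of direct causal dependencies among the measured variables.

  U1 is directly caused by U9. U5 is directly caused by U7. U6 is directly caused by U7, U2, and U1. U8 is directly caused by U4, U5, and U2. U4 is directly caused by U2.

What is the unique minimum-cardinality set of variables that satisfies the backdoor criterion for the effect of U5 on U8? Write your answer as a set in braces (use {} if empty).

{}

Variables eligible for adjustment (non-descendants of U5, excluding U5 and U8): {U1, U2, U4, U6, U7, U9}.
Backdoor paths from U5 to U8:
  P1: U5 <- U7 -> U6 <- U2 -> U4 -> U8
  P2: U5 <- U7 -> U6 <- U2 -> U8
Each backdoor path contains an unconditioned collider, so every path is already blocked with the empty conditioning set:
  P1: blocked at collider U6 (neither it nor any descendant is in the conditioning set).
  P2: blocked at collider U6 (neither it nor any descendant is in the conditioning set).
The empty set is therefore the unique smallest valid set.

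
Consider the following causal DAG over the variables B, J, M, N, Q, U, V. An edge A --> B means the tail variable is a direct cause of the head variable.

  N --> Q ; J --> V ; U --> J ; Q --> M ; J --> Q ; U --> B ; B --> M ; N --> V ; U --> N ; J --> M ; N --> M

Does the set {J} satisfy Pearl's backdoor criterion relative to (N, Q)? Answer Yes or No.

Backdoor paths from N to Q (paths whose first edge points into N):
  P1: N <- U -> J -> Q
  P2: N <- U -> J -> M <- Q
  P3: N <- U -> B -> M <- J -> Q
  P4: N <- U -> B -> M <- Q
Condition 1 (no descendant of N in the set): holds — descendants of N are {M, Q, V}; none are in {J}.
Condition 2 (every backdoor path blocked by {J}):
  P1: blocked at chain node J ∈ conditioning set.
  P2: blocked at chain node J ∈ conditioning set.
  P3: blocked at collider M (neither it nor any descendant is in the conditioning set).
  P4: blocked at collider M (neither it nor any descendant is in the conditioning set).
{J} satisfies the backdoor criterion.

Yes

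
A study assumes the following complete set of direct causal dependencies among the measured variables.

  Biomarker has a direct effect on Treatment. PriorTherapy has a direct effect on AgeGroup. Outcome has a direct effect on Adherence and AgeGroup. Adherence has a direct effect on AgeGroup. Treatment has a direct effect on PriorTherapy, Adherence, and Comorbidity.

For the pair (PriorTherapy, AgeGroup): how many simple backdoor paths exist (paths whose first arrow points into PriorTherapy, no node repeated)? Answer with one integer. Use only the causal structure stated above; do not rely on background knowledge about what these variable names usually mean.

2

A backdoor path from PriorTherapy to AgeGroup is any simple undirected path whose first edge points into PriorTherapy (i.e. leaves PriorTherapy via a parent).
Parents of PriorTherapy: {Treatment}.
Enumerating:
  P1: PriorTherapy <- Treatment -> Adherence <- Outcome -> AgeGroup
  P2: PriorTherapy <- Treatment -> Adherence -> AgeGroup
That exhausts the simple backdoor paths. Count: 2.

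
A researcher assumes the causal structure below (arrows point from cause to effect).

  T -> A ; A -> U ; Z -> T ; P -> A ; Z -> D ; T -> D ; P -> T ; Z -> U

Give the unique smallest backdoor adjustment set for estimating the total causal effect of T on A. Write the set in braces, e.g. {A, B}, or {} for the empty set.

Variables eligible for adjustment (non-descendants of T, excluding T and A): {P, Z}.
Backdoor paths from T to A:
  P1: T <- Z -> U <- A
  P2: T <- P -> A
The empty set is not sufficient: P2 (T <- P -> A) has no collider blocking it and no conditioned non-collider, so it is open.
Try {P}:
  P1: blocked at collider U (neither it nor any descendant is in the conditioning set).
  P2: blocked at fork node P ∈ conditioning set.
{P} contains no descendant of T and blocks every backdoor path.
No other singleton works — e.g. {Z} leaves P2 open — so {P} is the unique smallest valid adjustment set.

{P}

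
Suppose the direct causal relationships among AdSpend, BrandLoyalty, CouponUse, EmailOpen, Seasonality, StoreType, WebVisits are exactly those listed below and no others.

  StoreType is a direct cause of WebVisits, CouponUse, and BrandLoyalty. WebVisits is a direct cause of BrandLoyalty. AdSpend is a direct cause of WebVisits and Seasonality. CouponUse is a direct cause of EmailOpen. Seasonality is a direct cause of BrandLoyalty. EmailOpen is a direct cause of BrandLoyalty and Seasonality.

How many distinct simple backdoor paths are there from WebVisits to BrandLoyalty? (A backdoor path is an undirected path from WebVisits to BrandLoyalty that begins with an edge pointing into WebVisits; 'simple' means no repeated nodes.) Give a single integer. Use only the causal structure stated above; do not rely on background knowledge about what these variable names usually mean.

A backdoor path from WebVisits to BrandLoyalty is any simple undirected path whose first edge points into WebVisits (i.e. leaves WebVisits via a parent).
Parents of WebVisits: {AdSpend, StoreType}.
Enumerating:
  P1: WebVisits <- StoreType -> CouponUse -> EmailOpen -> Seasonality -> BrandLoyalty
  P2: WebVisits <- StoreType -> CouponUse -> EmailOpen -> BrandLoyalty
  P3: WebVisits <- StoreType -> BrandLoyalty
  P4: WebVisits <- AdSpend -> Seasonality <- EmailOpen <- CouponUse <- StoreType -> BrandLoyalty
  P5: WebVisits <- AdSpend -> Seasonality <- EmailOpen -> BrandLoyalty
  P6: WebVisits <- AdSpend -> Seasonality -> BrandLoyalty
That exhausts the simple backdoor paths. Count: 6.

6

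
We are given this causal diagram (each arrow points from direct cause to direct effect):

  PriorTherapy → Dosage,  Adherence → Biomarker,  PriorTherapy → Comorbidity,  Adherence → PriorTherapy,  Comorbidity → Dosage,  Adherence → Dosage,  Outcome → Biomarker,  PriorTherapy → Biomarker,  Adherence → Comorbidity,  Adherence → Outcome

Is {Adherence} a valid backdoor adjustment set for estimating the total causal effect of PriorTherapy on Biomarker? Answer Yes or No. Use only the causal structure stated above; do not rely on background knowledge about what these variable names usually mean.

Yes

Backdoor paths from PriorTherapy to Biomarker (paths whose first edge points into PriorTherapy):
  P1: PriorTherapy <- Adherence -> Outcome -> Biomarker
  P2: PriorTherapy <- Adherence -> Biomarker
Condition 1 (no descendant of PriorTherapy in the set): holds — descendants of PriorTherapy are {Biomarker, Comorbidity, Dosage}; none are in {Adherence}.
Condition 2 (every backdoor path blocked by {Adherence}):
  P1: blocked at fork node Adherence ∈ conditioning set.
  P2: blocked at fork node Adherence ∈ conditioning set.
{Adherence} satisfies the backdoor criterion.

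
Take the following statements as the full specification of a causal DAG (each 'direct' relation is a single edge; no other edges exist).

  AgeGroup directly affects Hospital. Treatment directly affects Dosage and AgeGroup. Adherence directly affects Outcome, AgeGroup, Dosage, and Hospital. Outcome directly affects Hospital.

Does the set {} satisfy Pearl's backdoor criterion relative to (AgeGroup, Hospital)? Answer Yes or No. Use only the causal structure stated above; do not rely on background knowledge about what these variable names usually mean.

Backdoor paths from AgeGroup to Hospital (paths whose first edge points into AgeGroup):
  P1: AgeGroup <- Treatment -> Dosage <- Adherence -> Outcome -> Hospital
  P2: AgeGroup <- Treatment -> Dosage <- Adherence -> Hospital
  P3: AgeGroup <- Adherence -> Outcome -> Hospital
  P4: AgeGroup <- Adherence -> Hospital
Condition 1 (no descendant of AgeGroup in the set): holds — descendants of AgeGroup are {Hospital}; none are in {}.
Condition 2 (every backdoor path blocked by {}):
  P1: blocked at collider Dosage (neither it nor any descendant is in the conditioning set).
  P2: blocked at collider Dosage (neither it nor any descendant is in the conditioning set).
  P3: open — no interior node is in the conditioning set.
  P4: open — no interior node is in the conditioning set.
{} does not satisfy the backdoor criterion.

No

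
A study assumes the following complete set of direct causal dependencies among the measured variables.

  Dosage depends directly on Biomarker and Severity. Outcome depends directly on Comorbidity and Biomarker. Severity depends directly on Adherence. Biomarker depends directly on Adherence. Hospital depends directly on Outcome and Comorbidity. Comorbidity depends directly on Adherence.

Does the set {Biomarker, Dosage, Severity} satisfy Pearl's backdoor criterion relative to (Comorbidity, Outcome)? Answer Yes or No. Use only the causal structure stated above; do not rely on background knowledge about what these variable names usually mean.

Yes

Backdoor paths from Comorbidity to Outcome (paths whose first edge points into Comorbidity):
  P1: Comorbidity <- Adherence -> Biomarker -> Outcome
  P2: Comorbidity <- Adherence -> Severity -> Dosage <- Biomarker -> Outcome
Condition 1 (no descendant of Comorbidity in the set): holds — descendants of Comorbidity are {Hospital, Outcome}; none are in {Biomarker, Dosage, Severity}.
Condition 2 (every backdoor path blocked by {Biomarker, Dosage, Severity}):
  P1: blocked at chain node Biomarker ∈ conditioning set.
  P2: blocked at chain node Severity ∈ conditioning set.
{Biomarker, Dosage, Severity} satisfies the backdoor criterion.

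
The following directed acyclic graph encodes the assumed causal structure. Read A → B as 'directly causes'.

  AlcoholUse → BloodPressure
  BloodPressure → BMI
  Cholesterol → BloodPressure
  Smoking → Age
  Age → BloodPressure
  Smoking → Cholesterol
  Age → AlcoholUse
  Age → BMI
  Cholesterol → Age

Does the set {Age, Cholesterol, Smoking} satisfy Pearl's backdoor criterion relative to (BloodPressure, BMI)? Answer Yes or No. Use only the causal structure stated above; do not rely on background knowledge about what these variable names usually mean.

Yes

Backdoor paths from BloodPressure to BMI (paths whose first edge points into BloodPressure):
  P1: BloodPressure <- Cholesterol <- Smoking -> Age -> BMI
  P2: BloodPressure <- Cholesterol -> Age -> BMI
  P3: BloodPressure <- Age -> BMI
  P4: BloodPressure <- AlcoholUse <- Age -> BMI
Condition 1 (no descendant of BloodPressure in the set): holds — descendants of BloodPressure are {BMI}; none are in {Age, Cholesterol, Smoking}.
Condition 2 (every backdoor path blocked by {Age, Cholesterol, Smoking}):
  P1: blocked at chain node Cholesterol ∈ conditioning set.
  P2: blocked at fork node Cholesterol ∈ conditioning set.
  P3: blocked at fork node Age ∈ conditioning set.
  P4: blocked at fork node Age ∈ conditioning set.
{Age, Cholesterol, Smoking} satisfies the backdoor criterion.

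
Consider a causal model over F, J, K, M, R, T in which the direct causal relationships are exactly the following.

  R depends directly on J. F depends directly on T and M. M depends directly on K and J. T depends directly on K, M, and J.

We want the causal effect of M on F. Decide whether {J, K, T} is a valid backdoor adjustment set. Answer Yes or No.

No

Backdoor paths from M to F (paths whose first edge points into M):
  P1: M <- K -> T -> F
  P2: M <- J -> T -> F
Condition 1 (no descendant of M in the set): FAILS — T is a descendant of M.
Condition 2 (every backdoor path blocked by {J, K, T}):
  P1: blocked at fork node K ∈ conditioning set.
  P2: blocked at fork node J ∈ conditioning set.
{J, K, T} does not satisfy the backdoor criterion.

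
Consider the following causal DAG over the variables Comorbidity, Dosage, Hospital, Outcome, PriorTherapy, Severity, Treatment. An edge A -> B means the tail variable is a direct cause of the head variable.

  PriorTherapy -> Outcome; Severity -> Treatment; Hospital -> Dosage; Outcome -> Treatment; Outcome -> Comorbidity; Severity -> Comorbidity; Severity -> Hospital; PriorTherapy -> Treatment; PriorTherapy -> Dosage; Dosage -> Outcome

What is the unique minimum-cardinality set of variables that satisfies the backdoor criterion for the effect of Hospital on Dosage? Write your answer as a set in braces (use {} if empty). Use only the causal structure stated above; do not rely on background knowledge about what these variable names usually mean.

{}

Variables eligible for adjustment (non-descendants of Hospital, excluding Hospital and Dosage): {PriorTherapy, Severity}.
Backdoor paths from Hospital to Dosage:
  P1: Hospital <- Severity -> Comorbidity <- Outcome <- PriorTherapy -> Dosage
  P2: Hospital <- Severity -> Comorbidity <- Outcome <- Dosage
  P3: Hospital <- Severity -> Comorbidity <- Outcome -> Treatment <- PriorTherapy -> Dosage
  P4: Hospital <- Severity -> Treatment <- PriorTherapy -> Dosage
  P5: Hospital <- Severity -> Treatment <- PriorTherapy -> Outcome <- Dosage
  P6: Hospital <- Severity -> Treatment <- Outcome <- PriorTherapy -> Dosage
  P7: Hospital <- Severity -> Treatment <- Outcome <- Dosage
Each backdoor path contains an unconditioned collider, so every path is already blocked with the empty conditioning set:
  P1: blocked at collider Comorbidity (neither it nor any descendant is in the conditioning set).
  P2: blocked at collider Comorbidity (neither it nor any descendant is in the conditioning set).
  P3: blocked at collider Comorbidity (neither it nor any descendant is in the conditioning set).
  P4: blocked at collider Treatment (neither it nor any descendant is in the conditioning set).
  P5: blocked at collider Treatment (neither it nor any descendant is in the conditioning set).
  P6: blocked at collider Treatment (neither it nor any descendant is in the conditioning set).
  P7: blocked at collider Treatment (neither it nor any descendant is in the conditioning set).
The empty set is therefore the unique smallest valid set.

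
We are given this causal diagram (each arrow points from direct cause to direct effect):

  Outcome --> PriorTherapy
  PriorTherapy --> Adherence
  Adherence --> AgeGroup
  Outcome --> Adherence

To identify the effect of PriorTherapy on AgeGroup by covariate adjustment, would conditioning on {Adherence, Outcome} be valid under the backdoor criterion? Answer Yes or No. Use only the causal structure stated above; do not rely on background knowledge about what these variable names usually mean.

Backdoor paths from PriorTherapy to AgeGroup (paths whose first edge points into PriorTherapy):
  P1: PriorTherapy <- Outcome -> Adherence -> AgeGroup
Condition 1 (no descendant of PriorTherapy in the set): FAILS — Adherence is a descendant of PriorTherapy.
Condition 2 (every backdoor path blocked by {Adherence, Outcome}):
  P1: blocked at fork node Outcome ∈ conditioning set.
{Adherence, Outcome} does not satisfy the backdoor criterion.

No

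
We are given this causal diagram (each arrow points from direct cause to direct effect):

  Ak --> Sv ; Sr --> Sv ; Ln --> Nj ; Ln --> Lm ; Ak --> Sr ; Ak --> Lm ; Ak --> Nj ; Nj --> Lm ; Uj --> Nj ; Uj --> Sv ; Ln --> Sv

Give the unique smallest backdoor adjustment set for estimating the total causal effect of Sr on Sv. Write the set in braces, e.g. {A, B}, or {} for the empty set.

{Ak}

Variables eligible for adjustment (non-descendants of Sr, excluding Sr and Sv): {Ak, Lm, Ln, Nj, Uj}.
Backdoor paths from Sr to Sv:
  P1: Sr <- Ak -> Nj <- Uj -> Sv
  P2: Sr <- Ak -> Nj <- Ln -> Sv
  P3: Sr <- Ak -> Nj -> Lm <- Ln -> Sv
  P4: Sr <- Ak -> Lm <- Ln -> Nj <- Uj -> Sv
  P5: Sr <- Ak -> Lm <- Ln -> Sv
  P6: Sr <- Ak -> Lm <- Nj <- Uj -> Sv
  P7: Sr <- Ak -> Lm <- Nj <- Ln -> Sv
  P8: Sr <- Ak -> Sv
The empty set is not sufficient: P8 (Sr <- Ak -> Sv) has no collider blocking it and no conditioned non-collider, so it is open.
Try {Ak}:
  P1: blocked at fork node Ak ∈ conditioning set.
  P2: blocked at fork node Ak ∈ conditioning set.
  P3: blocked at fork node Ak ∈ conditioning set.
  P4: blocked at fork node Ak ∈ conditioning set.
  P5: blocked at fork node Ak ∈ conditioning set.
  P6: blocked at fork node Ak ∈ conditioning set.
  P7: blocked at fork node Ak ∈ conditioning set.
  P8: blocked at fork node Ak ∈ conditioning set.
{Ak} contains no descendant of Sr and blocks every backdoor path.
No other singleton works — e.g. {Uj} leaves P8 open — so {Ak} is the unique smallest valid adjustment set.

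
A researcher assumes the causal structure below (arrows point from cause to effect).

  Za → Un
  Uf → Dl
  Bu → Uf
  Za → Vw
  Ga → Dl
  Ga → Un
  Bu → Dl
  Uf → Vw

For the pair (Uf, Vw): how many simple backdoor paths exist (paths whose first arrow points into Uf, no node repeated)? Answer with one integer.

1

A backdoor path from Uf to Vw is any simple undirected path whose first edge points into Uf (i.e. leaves Uf via a parent).
Parents of Uf: {Bu}.
Enumerating:
  P1: Uf <- Bu -> Dl <- Ga -> Un <- Za -> Vw
That exhausts the simple backdoor paths. Count: 1.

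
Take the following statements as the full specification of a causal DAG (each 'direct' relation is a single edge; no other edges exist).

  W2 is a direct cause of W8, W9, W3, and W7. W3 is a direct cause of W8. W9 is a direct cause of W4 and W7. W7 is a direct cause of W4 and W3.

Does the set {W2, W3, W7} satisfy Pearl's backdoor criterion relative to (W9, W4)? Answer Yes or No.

No

Backdoor paths from W9 to W4 (paths whose first edge points into W9):
  P1: W9 <- W2 -> W7 -> W4
  P2: W9 <- W2 -> W3 <- W7 -> W4
  P3: W9 <- W2 -> W8 <- W3 <- W7 -> W4
Condition 1 (no descendant of W9 in the set): FAILS — W3 and W7 are descendants of W9.
Condition 2 (every backdoor path blocked by {W2, W3, W7}):
  P1: blocked at fork node W2 ∈ conditioning set.
  P2: blocked at fork node W2 ∈ conditioning set.
  P3: blocked at fork node W2 ∈ conditioning set.
{W2, W3, W7} does not satisfy the backdoor criterion.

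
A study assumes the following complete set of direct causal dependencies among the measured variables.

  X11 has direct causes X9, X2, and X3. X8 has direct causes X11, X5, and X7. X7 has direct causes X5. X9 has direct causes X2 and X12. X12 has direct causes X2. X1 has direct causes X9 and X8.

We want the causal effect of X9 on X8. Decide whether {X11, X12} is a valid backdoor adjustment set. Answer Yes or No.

No

Backdoor paths from X9 to X8 (paths whose first edge points into X9):
  P1: X9 <- X2 -> X11 -> X8
  P2: X9 <- X12 <- X2 -> X11 -> X8
Condition 1 (no descendant of X9 in the set): FAILS — X11 is a descendant of X9.
Condition 2 (every backdoor path blocked by {X11, X12}):
  P1: blocked at chain node X11 ∈ conditioning set.
  P2: blocked at chain node X12 ∈ conditioning set.
{X11, X12} does not satisfy the backdoor criterion.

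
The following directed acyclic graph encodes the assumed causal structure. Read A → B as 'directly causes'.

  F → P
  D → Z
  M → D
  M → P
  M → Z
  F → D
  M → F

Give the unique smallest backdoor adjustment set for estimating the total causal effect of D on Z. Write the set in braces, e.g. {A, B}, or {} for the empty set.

{M}

Variables eligible for adjustment (non-descendants of D, excluding D and Z): {F, M, P}.
Backdoor paths from D to Z:
  P1: D <- M -> Z
  P2: D <- F <- M -> Z
  P3: D <- F -> P <- M -> Z
The empty set is not sufficient: P1 (D <- M -> Z) has no collider blocking it and no conditioned non-collider, so it is open.
Try {M}:
  P1: blocked at fork node M ∈ conditioning set.
  P2: blocked at fork node M ∈ conditioning set.
  P3: blocked at collider P (neither it nor any descendant is in the conditioning set).
{M} contains no descendant of D and blocks every backdoor path.
No other singleton works — e.g. {F} leaves P1 open — so {M} is the unique smallest valid adjustment set.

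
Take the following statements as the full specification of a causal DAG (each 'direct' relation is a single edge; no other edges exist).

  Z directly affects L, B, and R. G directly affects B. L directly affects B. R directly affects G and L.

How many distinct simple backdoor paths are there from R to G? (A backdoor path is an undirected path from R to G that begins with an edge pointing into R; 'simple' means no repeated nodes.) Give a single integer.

A backdoor path from R to G is any simple undirected path whose first edge points into R (i.e. leaves R via a parent).
Parents of R: {Z}.
Enumerating:
  P1: R <- Z -> L -> B <- G
  P2: R <- Z -> B <- G
That exhausts the simple backdoor paths. Count: 2.

2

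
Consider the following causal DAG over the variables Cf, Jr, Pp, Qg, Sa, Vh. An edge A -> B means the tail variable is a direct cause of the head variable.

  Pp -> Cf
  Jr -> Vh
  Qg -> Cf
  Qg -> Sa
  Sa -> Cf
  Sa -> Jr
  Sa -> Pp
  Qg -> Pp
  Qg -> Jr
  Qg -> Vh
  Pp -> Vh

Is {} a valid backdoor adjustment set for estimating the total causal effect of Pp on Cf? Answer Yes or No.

No

Backdoor paths from Pp to Cf (paths whose first edge points into Pp):
  P1: Pp <- Qg -> Sa -> Cf
  P2: Pp <- Qg -> Cf
  P3: Pp <- Qg -> Jr <- Sa -> Cf
  P4: Pp <- Qg -> Vh <- Jr <- Sa -> Cf
  P5: Pp <- Sa <- Qg -> Cf
  P6: Pp <- Sa -> Cf
  P7: Pp <- Sa -> Jr <- Qg -> Cf
  P8: Pp <- Sa -> Jr -> Vh <- Qg -> Cf
Condition 1 (no descendant of Pp in the set): holds — descendants of Pp are {Cf, Vh}; none are in {}.
Condition 2 (every backdoor path blocked by {}):
  P1: open — no interior node is in the conditioning set.
  P2: open — no interior node is in the conditioning set.
  P3: blocked at collider Jr (neither it nor any descendant is in the conditioning set).
  P4: blocked at collider Vh (neither it nor any descendant is in the conditioning set).
  P5: open — no interior node is in the conditioning set.
  P6: open — no interior node is in the conditioning set.
  P7: blocked at collider Jr (neither it nor any descendant is in the conditioning set).
  P8: blocked at collider Vh (neither it nor any descendant is in the conditioning set).
{} does not satisfy the backdoor criterion.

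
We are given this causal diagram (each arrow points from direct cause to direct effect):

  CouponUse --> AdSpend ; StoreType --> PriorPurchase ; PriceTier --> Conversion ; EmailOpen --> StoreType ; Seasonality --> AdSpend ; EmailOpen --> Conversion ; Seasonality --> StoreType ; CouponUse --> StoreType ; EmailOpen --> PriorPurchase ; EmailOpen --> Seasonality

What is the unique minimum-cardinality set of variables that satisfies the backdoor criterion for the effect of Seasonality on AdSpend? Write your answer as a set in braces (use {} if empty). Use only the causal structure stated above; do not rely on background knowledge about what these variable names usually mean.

Variables eligible for adjustment (non-descendants of Seasonality, excluding Seasonality and AdSpend): {Conversion, CouponUse, EmailOpen, PriceTier}.
Backdoor paths from Seasonality to AdSpend:
  P1: Seasonality <- EmailOpen -> StoreType <- CouponUse -> AdSpend
  P2: Seasonality <- EmailOpen -> PriorPurchase <- StoreType <- CouponUse -> AdSpend
Each backdoor path contains an unconditioned collider, so every path is already blocked with the empty conditioning set:
  P1: blocked at collider StoreType (neither it nor any descendant is in the conditioning set).
  P2: blocked at collider PriorPurchase (neither it nor any descendant is in the conditioning set).
The empty set is therefore the unique smallest valid set.

{}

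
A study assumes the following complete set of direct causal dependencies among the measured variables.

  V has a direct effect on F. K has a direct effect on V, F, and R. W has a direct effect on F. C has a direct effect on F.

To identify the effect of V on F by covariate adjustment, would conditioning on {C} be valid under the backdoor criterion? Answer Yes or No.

No

Backdoor paths from V to F (paths whose first edge points into V):
  P1: V <- K -> F
Condition 1 (no descendant of V in the set): holds — descendants of V are {F}; none are in {C}.
Condition 2 (every backdoor path blocked by {C}):
  P1: open — no interior node is in the conditioning set.
{C} does not satisfy the backdoor criterion.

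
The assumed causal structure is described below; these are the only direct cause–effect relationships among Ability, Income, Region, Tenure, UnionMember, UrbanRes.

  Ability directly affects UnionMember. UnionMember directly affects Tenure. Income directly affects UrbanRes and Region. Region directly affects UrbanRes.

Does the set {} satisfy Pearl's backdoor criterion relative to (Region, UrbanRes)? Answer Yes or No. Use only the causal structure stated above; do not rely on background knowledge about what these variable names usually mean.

Backdoor paths from Region to UrbanRes (paths whose first edge points into Region):
  P1: Region <- Income -> UrbanRes
Condition 1 (no descendant of Region in the set): holds — descendants of Region are {UrbanRes}; none are in {}.
Condition 2 (every backdoor path blocked by {}):
  P1: open — no interior node is in the conditioning set.
{} does not satisfy the backdoor criterion.

No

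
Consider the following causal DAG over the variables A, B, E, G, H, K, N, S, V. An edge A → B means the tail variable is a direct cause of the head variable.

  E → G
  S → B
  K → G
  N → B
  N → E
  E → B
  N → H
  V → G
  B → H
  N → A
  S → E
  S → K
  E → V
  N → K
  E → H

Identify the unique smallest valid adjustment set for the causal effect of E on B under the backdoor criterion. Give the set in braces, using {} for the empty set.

{N, S}

Variables eligible for adjustment (non-descendants of E, excluding E and B): {A, K, N, S}.
Backdoor paths from E to B:
  P1: E <- N -> B
  P2: E <- N -> K <- S -> B
  P3: E <- N -> H <- B
  P4: E <- S -> B
  P5: E <- S -> K <- N -> B
  P6: E <- S -> K <- N -> H <- B
The empty set is not sufficient: P1 (E <- N -> B) has no collider blocking it and no conditioned non-collider, so it is open.
Try {N, S}:
  P1: blocked at fork node N ∈ conditioning set.
  P2: blocked at fork node N ∈ conditioning set.
  P3: blocked at fork node N ∈ conditioning set.
  P4: blocked at fork node S ∈ conditioning set.
  P5: blocked at fork node S ∈ conditioning set.
  P6: blocked at fork node S ∈ conditioning set.
{N, S} contains no descendant of E and blocks every backdoor path.
Every element of {N, S} is needed (dropping N leaves P1 open; dropping S leaves P4 open), so no proper subset is valid.
Among all size-2 subsets of the eligible variables, only {N, S} blocks every backdoor path, so it is the unique smallest valid adjustment set.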